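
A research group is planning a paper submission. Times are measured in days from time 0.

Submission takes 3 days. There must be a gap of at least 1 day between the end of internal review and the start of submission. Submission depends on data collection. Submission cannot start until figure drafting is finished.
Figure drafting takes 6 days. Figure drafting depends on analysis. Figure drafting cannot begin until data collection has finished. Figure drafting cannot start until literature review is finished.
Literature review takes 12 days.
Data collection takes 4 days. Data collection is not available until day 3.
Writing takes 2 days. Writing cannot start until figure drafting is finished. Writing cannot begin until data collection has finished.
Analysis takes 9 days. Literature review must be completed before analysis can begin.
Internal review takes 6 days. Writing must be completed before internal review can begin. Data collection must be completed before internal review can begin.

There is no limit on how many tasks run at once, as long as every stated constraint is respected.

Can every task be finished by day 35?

Data collection waits on its own release at day 3, so it starts at day 3 and finishes at 3 + 4 = day 7.
Literature review can start immediately at day 0; it finishes at day 12.
Analysis cannot begin until literature review (finishes day 12). It runs from day 12 to 12 + 9 = day 21.
Figure drafting needs all of analysis (finishes day 21); data collection (finishes day 7); literature review (finishes day 12). That puts its earliest start at day 21; it finishes at 21 + 6 = day 27.
Writing cannot start until figure drafting (finishes day 27); data collection (finishes day 7). The controlling bound is day 27, so writing finishes at 27 + 2 = day 29.
Internal review needs all of writing (finishes day 29); data collection (finishes day 7). That puts its earliest start at day 29; it finishes at 29 + 6 = day 35.
Submission has to wait for internal review (finishes day 35, plus 1-day gap → day 36); data collection (finishes day 7); figure drafting (finishes day 27). The latest of these is day 36, so submission runs day 36 to 36 + 3 = day 39.
The earliest everything can be done is day 39, which is after the deadline of 35, so it is not possible.

No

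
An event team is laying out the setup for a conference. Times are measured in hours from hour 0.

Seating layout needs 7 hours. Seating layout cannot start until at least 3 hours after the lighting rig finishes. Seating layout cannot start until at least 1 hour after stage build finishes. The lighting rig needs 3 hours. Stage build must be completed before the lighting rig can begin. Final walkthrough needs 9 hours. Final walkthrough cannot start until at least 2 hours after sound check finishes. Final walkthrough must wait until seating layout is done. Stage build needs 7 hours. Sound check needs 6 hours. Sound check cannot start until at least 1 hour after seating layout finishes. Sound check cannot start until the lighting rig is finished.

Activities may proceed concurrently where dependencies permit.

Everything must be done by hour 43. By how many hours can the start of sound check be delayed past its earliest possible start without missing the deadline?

Stage build can start immediately at hour 0; it finishes at hour 7.
The lighting rig cannot begin until stage build (finishes hour 7). It runs from hour 7 to 7 + 3 = hour 10.
For seating layout: the lighting rig (finishes hour 10, plus 3-hour gap → hour 13); stage build (finishes hour 7, plus 1-hour gap → hour 8). Taking the maximum gives a start of hour 13, and it finishes at 13 + 7 = hour 20.
Sound check needs all of seating layout (finishes hour 20, plus 1-hour gap → hour 21); the lighting rig (finishes hour 10). That puts its earliest start at hour 21; it finishes at 21 + 6 = hour 27.

Working backward from the deadline:
Final walkthrough must finish by hour 43; it takes 9 hours, so it must start by 43 − 9 = hour 34.
Sound check has to be done before final walkthrough (must start by hour 34, minus 2-hour gap → hour 32). That means finishing by hour 32, i.e. starting by 32 − 6 = hour 26.
So sound check can start as early as hour 21 and as late as hour 26, giving 26 − 21 = 5 hours of slack.

5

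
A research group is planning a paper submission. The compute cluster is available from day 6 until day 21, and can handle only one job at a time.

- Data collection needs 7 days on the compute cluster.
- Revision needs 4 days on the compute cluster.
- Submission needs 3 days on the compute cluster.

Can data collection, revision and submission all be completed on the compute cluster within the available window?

Yes

The compute cluster window is 21 − 6 = 15 days.
Running back to back, the jobs need 7 + 4 + 3 = 14 days on the compute cluster.
Since 14 ≤ 15, they fit within the window.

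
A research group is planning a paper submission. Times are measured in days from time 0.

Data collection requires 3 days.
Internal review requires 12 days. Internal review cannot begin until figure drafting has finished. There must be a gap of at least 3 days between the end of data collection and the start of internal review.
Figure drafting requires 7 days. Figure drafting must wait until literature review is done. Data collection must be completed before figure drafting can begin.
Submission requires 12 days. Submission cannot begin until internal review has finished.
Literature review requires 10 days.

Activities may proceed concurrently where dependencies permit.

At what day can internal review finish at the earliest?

29

Data collection can start immediately at day 0; it finishes at day 3.
Literature review can start immediately at day 0; it finishes at day 10.
Figure drafting cannot start until literature review (finishes day 10); data collection (finishes day 3). The controlling bound is day 10, so figure drafting finishes at 10 + 7 = day 17.
For internal review: figure drafting (finishes day 17); data collection (finishes day 3, plus 3-day gap → day 6). Taking the maximum gives a start of day 17, and it finishes at 17 + 12 = day 29.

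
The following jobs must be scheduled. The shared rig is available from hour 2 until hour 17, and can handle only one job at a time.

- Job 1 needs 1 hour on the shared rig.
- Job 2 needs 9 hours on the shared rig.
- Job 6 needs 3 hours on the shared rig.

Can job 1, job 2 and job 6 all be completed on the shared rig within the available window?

Yes

The shared rig window is 17 − 2 = 15 hours.
Running back to back, the jobs need 1 + 9 + 3 = 13 hours on the shared rig.
Since 13 ≤ 15, they fit within the window.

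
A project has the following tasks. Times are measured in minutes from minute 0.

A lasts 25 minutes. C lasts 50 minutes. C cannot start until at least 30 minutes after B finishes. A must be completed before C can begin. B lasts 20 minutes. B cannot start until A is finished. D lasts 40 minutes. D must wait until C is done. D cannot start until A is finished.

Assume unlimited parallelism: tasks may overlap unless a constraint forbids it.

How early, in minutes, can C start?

A has no prerequisites, so it starts at minute 0 and finishes at minute 25.
After A (finishes minute 25), B can start at minute 25 and finishes at minute 45.
C waits on B (finishes minute 45, plus 30-minute gap → minute 75); A (finishes minute 25). The latest of these is minute 75, which is the earliest C can start.

75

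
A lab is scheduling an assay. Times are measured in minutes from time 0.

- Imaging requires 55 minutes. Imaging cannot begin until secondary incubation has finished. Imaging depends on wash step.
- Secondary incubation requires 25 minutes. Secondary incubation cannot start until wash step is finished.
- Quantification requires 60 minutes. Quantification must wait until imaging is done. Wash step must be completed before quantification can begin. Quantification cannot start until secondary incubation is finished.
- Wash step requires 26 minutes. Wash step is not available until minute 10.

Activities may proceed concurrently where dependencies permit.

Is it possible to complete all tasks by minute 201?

After its own release at minute 10, wash step can start at minute 10 and finishes at minute 36.
After wash step (finishes minute 36), secondary incubation can start at minute 36 and finishes at minute 61.
Imaging needs all of secondary incubation (finishes minute 61); wash step (finishes minute 36). That puts its earliest start at minute 61; it finishes at 61 + 55 = minute 116.
Quantification cannot start until imaging (finishes minute 116); wash step (finishes minute 36); secondary incubation (finishes minute 61). The controlling bound is minute 116, so quantification finishes at 116 + 60 = minute 176.
Every task is finished by minute 176, which is no later than the deadline of 201, so the schedule is feasible.

Yes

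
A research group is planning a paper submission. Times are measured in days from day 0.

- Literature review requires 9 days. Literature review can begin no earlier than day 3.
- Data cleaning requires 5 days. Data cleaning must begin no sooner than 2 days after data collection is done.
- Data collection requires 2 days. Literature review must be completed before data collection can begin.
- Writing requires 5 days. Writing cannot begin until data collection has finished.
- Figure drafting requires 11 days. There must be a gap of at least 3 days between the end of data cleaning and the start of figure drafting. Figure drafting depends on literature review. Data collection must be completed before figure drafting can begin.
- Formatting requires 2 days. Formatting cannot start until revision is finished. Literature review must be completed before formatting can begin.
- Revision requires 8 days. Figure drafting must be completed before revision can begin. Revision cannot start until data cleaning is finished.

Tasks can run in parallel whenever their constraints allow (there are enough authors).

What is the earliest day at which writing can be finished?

19

After its own release at day 3, literature review can start at day 3 and finishes at day 12.
Data collection waits on literature review (finishes day 12), so it starts at day 12 and finishes at 12 + 2 = day 14.
Writing cannot begin until data collection (finishes day 14). It runs from day 14 to 14 + 5 = day 19.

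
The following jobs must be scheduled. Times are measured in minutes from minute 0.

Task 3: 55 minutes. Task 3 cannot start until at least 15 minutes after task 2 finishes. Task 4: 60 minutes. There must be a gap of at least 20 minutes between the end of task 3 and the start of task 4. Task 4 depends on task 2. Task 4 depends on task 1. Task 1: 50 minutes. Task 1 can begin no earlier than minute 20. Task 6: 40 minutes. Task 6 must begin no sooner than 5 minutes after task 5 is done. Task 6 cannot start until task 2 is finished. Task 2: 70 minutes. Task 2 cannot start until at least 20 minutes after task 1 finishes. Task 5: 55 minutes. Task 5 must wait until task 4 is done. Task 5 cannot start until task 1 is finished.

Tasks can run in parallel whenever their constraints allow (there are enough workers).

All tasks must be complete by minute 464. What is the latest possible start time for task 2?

Task 6 must finish by minute 464; it takes 40 minutes, so it must start by 464 − 40 = minute 424.
Task 5 has to be done before task 6 (must start by minute 424, minus 5-minute gap → minute 419). That means finishing by minute 419, i.e. starting by 419 − 55 = minute 364.
Task 4 must finish before task 5 (must start by minute 364). With a 60-minute duration, task 4 must start by 364 − 60 = minute 304.
Task 3 feeds into task 4 (must start by minute 304, minus 20-minute gap → minute 284); so task 3 must finish by minute 284 and therefore start by minute 229.
Task 2 has several dependents: task 3 (must start by minute 229, minus 15-minute gap → minute 214); task 4 (must start by minute 304); task 6 (must start by minute 424). The earliest of those limits is minute 214, so task 2 must start by 214 − 70 = minute 144.

144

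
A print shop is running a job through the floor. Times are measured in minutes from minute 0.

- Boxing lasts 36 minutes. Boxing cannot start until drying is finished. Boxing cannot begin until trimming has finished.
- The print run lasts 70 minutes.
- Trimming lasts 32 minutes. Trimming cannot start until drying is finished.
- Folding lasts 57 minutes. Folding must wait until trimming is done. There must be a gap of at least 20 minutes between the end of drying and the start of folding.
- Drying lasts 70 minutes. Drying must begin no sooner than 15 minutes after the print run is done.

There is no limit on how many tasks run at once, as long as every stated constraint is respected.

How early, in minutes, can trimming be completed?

187

The print run can start immediately at minute 0; it finishes at minute 70.
After the print run (finishes minute 70, plus 15-minute gap → minute 85), drying can start at minute 85 and finishes at minute 155.
Trimming waits on drying (finishes minute 155), so it starts at minute 155 and finishes at 155 + 32 = minute 187.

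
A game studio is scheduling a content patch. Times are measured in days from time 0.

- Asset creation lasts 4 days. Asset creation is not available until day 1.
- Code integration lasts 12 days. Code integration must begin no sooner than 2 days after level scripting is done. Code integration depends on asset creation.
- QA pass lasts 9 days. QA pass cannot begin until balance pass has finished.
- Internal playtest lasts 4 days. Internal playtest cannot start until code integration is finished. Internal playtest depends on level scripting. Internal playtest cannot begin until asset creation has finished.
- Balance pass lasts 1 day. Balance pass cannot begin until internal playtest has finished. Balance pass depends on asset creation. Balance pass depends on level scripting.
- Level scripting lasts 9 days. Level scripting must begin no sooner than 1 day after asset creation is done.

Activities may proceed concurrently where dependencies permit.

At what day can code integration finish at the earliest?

Asset creation waits on its own release at day 1, so it starts at day 1 and finishes at 1 + 4 = day 5.
After asset creation (finishes day 5, plus 1-day gap → day 6), level scripting can start at day 6 and finishes at day 15.
For code integration: level scripting (finishes day 15, plus 2-day gap → day 17); asset creation (finishes day 5). Taking the maximum gives a start of day 17, and it finishes at 17 + 12 = day 29.

29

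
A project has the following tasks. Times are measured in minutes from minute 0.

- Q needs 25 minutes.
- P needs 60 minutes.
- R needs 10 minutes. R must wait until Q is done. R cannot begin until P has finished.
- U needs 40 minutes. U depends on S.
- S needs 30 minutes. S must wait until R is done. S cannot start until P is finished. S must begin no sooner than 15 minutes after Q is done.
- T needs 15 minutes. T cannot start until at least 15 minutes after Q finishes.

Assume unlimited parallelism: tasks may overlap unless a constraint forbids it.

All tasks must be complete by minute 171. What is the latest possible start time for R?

91

Nothing follows U; the deadline of minute 171 is its only limit. It must start by 171 − 40 = minute 131.
S has to be done before U (must start by minute 131). That means finishing by minute 131, i.e. starting by 131 − 30 = minute 101.
R must finish before S (must start by minute 101). With a 10-minute duration, R must start by 101 − 10 = minute 91.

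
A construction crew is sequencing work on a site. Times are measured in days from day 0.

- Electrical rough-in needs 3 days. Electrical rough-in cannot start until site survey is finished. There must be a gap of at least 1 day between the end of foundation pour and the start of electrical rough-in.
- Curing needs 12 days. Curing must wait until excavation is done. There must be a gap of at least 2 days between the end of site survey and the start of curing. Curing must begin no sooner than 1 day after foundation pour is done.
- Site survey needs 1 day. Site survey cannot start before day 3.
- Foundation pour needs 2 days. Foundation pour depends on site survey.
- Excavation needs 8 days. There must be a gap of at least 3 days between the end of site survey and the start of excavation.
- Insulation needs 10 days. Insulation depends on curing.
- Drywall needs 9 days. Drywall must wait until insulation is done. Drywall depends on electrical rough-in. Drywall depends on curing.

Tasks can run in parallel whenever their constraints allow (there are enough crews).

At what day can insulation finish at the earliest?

Site survey waits on its own release at day 3, so it starts at day 3 and finishes at 3 + 1 = day 4.
Foundation pour cannot begin until site survey (finishes day 4). It runs from day 4 to 4 + 2 = day 6.
Excavation cannot begin until site survey (finishes day 4, plus 3-day gap → day 7). It runs from day 7 to 7 + 8 = day 15.
Curing cannot start until excavation (finishes day 15); site survey (finishes day 4, plus 2-day gap → day 6); foundation pour (finishes day 6, plus 1-day gap → day 7). The controlling bound is day 15, so curing finishes at 15 + 12 = day 27.
Insulation cannot begin until curing (finishes day 27). It runs from day 27 to 27 + 10 = day 37.

37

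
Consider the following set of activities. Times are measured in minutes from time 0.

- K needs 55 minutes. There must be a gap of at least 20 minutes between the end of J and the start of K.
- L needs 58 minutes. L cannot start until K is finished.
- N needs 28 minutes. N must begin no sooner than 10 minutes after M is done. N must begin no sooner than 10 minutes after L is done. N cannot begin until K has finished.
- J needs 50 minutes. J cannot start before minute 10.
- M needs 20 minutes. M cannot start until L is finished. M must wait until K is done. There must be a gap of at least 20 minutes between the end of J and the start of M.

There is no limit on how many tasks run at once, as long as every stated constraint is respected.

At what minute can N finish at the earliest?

J cannot begin until its own release at minute 10. It runs from minute 10 to 10 + 50 = minute 60.
K cannot begin until J (finishes minute 60, plus 20-minute gap → minute 80). It runs from minute 80 to 80 + 55 = minute 135.
L cannot begin until K (finishes minute 135). It runs from minute 135 to 135 + 58 = minute 193.
M has to wait for L (finishes minute 193); K (finishes minute 135); J (finishes minute 60, plus 20-minute gap → minute 80). The latest of these is minute 193, so M runs minute 193 to 193 + 20 = minute 213.
N has to wait for M (finishes minute 213, plus 10-minute gap → minute 223); L (finishes minute 193, plus 10-minute gap → minute 203); K (finishes minute 135). The latest of these is minute 223, so N runs minute 223 to 223 + 28 = minute 251.

251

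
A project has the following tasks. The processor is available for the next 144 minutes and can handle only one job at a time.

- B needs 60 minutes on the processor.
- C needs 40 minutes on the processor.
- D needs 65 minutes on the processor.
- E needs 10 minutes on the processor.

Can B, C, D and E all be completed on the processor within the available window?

Running back to back, the jobs need 60 + 40 + 65 + 10 = 175 minutes on the processor.
Since 175 > 144, they cannot all fit.

No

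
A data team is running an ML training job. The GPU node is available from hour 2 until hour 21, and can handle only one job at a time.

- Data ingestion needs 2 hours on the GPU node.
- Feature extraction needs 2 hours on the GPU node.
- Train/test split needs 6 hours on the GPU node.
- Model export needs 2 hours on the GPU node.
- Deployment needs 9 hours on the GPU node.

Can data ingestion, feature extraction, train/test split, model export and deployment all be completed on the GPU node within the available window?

The GPU node window is 21 − 2 = 19 hours.
Running back to back, the jobs need 2 + 2 + 6 + 2 + 9 = 21 hours on the GPU node.
Since 21 > 19, they cannot all fit.

No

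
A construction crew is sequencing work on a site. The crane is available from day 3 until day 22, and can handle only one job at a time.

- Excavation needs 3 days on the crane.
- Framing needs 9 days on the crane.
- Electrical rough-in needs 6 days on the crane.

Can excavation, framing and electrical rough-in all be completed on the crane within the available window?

The crane window is 22 − 3 = 19 days.
Running back to back, the jobs need 3 + 9 + 6 = 18 days on the crane.
Since 18 ≤ 19, they fit within the window.

Yes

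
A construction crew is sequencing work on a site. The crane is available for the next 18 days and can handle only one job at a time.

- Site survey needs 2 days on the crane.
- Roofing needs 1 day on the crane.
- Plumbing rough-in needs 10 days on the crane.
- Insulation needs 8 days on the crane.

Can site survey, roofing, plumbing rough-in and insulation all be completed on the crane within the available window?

Running back to back, the jobs need 2 + 1 + 10 + 8 = 21 days on the crane.
Since 21 > 18, they cannot all fit.

No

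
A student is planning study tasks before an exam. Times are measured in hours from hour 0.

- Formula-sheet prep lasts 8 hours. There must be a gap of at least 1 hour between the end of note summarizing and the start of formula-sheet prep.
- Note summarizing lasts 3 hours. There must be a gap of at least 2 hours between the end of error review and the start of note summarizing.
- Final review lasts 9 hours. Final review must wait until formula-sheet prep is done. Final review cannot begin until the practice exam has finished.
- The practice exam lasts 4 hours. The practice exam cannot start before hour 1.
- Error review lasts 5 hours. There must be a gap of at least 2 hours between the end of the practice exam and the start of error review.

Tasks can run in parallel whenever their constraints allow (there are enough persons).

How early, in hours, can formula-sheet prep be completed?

The practice exam waits on its own release at hour 1, so it starts at hour 1 and finishes at 1 + 4 = hour 5.
After the practice exam (finishes hour 5, plus 2-hour gap → hour 7), error review can start at hour 7 and finishes at hour 12.
After error review (finishes hour 12, plus 2-hour gap → hour 14), note summarizing can start at hour 14 and finishes at hour 17.
After note summarizing (finishes hour 17, plus 1-hour gap → hour 18), formula-sheet prep can start at hour 18 and finishes at hour 26.

26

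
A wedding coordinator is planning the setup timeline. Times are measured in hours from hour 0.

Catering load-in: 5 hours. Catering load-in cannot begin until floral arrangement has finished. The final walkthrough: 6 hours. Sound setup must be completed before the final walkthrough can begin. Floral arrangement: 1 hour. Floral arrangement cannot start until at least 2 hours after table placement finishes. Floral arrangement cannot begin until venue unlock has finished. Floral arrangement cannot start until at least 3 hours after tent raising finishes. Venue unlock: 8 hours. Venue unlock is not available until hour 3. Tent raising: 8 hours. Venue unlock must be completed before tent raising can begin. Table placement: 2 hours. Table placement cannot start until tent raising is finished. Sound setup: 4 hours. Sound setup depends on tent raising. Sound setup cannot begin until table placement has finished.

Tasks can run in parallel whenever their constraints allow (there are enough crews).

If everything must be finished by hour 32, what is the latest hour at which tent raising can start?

12

To finish by hour 32, catering load-in (duration 5) must start no later than hour 27.
Floral arrangement feeds into catering load-in (must start by hour 27); so floral arrangement must finish by hour 27 and therefore start by hour 26.
To finish by hour 32, the final walkthrough (duration 6) must start no later than hour 26.
Sound setup feeds into the final walkthrough (must start by hour 26); so sound setup must finish by hour 26 and therefore start by hour 22.
Table placement feeds floral arrangement (must start by hour 26, minus 2-hour gap → hour 24); sound setup (must start by hour 22). Taking the minimum, table placement must finish by hour 22 and start by 22 − 2 = hour 20.
Tent raising has several dependents: table placement (must start by hour 20); floral arrangement (must start by hour 26, minus 3-hour gap → hour 23); sound setup (must start by hour 22). The earliest of those limits is hour 20, so tent raising must start by 20 − 8 = hour 12.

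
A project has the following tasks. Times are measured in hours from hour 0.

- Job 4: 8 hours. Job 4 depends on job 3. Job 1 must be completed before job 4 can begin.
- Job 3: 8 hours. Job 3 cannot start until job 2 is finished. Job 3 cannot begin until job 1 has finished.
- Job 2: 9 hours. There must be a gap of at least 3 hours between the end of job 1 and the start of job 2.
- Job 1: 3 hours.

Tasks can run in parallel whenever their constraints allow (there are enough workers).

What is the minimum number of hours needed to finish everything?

31

Job 1 can start immediately at hour 0; it finishes at hour 3.
Job 2 cannot begin until job 1 (finishes hour 3, plus 3-hour gap → hour 6). It runs from hour 6 to 6 + 9 = hour 15.
Job 3 needs all of job 2 (finishes hour 15); job 1 (finishes hour 3). That puts its earliest start at hour 15; it finishes at 15 + 8 = hour 23.
Job 4 needs all of job 3 (finishes hour 23); job 1 (finishes hour 3). That puts its earliest start at hour 23; it finishes at 23 + 8 = hour 31.
All tasks are finished once the last one completes. Finish times: Job 1 at 3, Job 2 at 15, Job 3 at 23, Job 4 at 31. The latest is hour 31.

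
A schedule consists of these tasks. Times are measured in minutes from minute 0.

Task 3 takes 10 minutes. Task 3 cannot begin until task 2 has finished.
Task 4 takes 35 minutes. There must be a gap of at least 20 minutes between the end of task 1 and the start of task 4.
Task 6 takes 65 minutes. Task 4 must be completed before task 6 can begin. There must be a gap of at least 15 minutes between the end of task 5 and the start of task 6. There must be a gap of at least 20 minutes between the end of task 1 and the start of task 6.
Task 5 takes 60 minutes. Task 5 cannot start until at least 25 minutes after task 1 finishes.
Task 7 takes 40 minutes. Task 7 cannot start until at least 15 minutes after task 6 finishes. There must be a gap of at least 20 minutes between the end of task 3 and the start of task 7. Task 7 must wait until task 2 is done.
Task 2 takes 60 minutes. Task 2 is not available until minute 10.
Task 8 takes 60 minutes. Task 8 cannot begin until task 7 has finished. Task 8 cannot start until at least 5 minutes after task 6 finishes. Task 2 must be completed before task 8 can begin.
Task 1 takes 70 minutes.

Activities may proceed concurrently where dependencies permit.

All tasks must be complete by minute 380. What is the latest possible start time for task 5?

Task 8 has no dependents, so it just needs to finish by minute 380. Starting by 380 − 60 = minute 320 achieves that.
Since task 8 (must start by minute 320) depends on it, task 7 must finish by minute 320. Backing off its 40-minute duration gives a latest start of minute 280.
Task 6 feeds task 7 (must start by minute 280, minus 15-minute gap → minute 265); task 8 (must start by minute 320, minus 5-minute gap → minute 315). Taking the minimum, task 6 must finish by minute 265 and start by 265 − 65 = minute 200.
Since task 6 (must start by minute 200, minus 15-minute gap → minute 185) depends on it, task 5 must finish by minute 185. Backing off its 60-minute duration gives a latest start of minute 125.

125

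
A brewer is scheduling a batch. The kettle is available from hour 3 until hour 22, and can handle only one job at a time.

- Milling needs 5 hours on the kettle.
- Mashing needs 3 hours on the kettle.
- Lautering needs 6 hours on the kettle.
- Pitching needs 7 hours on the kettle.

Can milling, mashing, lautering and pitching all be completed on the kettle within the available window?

No

The kettle window is 22 − 3 = 19 hours.
Running back to back, the jobs need 5 + 3 + 6 + 7 = 21 hours on the kettle.
Since 21 > 19, they cannot all fit.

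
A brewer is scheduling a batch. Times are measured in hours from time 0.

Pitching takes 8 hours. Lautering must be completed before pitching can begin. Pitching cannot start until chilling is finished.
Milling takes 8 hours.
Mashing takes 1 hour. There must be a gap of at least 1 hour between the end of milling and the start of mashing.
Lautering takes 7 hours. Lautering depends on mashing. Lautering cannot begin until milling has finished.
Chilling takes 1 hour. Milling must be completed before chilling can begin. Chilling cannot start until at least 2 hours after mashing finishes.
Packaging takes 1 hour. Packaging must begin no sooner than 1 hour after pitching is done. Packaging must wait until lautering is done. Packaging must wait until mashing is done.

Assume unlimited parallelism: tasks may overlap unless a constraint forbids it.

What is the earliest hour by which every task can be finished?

27

Milling has no prerequisites, so it starts at hour 0 and finishes at hour 8.
Mashing waits on milling (finishes hour 8, plus 1-hour gap → hour 9), so it starts at hour 9 and finishes at 9 + 1 = hour 10.
Chilling needs all of milling (finishes hour 8); mashing (finishes hour 10, plus 2-hour gap → hour 12). That puts its earliest start at hour 12; it finishes at 12 + 1 = hour 13.
Lautering cannot start until mashing (finishes hour 10); milling (finishes hour 8). The controlling bound is hour 10, so lautering finishes at 10 + 7 = hour 17.
Pitching cannot start until lautering (finishes hour 17); chilling (finishes hour 13). The controlling bound is hour 17, so pitching finishes at 17 + 8 = hour 25.
Packaging needs all of pitching (finishes hour 25, plus 1-hour gap → hour 26); lautering (finishes hour 17); mashing (finishes hour 10). That puts its earliest start at hour 26; it finishes at 26 + 1 = hour 27.
All tasks are finished once the last one completes. Finish times: Milling at 8, Mashing at 10, Lautering at 17, Chilling at 13, Pitching at 25, Packaging at 27. The latest is hour 27.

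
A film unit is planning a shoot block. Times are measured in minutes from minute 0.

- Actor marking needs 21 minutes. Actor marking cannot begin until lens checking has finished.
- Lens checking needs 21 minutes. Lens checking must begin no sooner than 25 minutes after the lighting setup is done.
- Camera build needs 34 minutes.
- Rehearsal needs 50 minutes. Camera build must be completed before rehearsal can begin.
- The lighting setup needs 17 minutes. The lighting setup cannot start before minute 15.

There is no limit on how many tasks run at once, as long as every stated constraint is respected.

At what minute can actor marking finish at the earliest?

The lighting setup waits on its own release at minute 15, so it starts at minute 15 and finishes at 15 + 17 = minute 32.
After the lighting setup (finishes minute 32, plus 25-minute gap → minute 57), lens checking can start at minute 57 and finishes at minute 78.
After lens checking (finishes minute 78), actor marking can start at minute 78 and finishes at minute 99.

99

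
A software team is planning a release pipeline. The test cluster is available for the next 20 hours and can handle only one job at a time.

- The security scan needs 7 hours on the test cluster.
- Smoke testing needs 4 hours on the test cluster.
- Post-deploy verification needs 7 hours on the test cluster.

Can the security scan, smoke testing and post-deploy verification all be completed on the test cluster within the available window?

Yes

Running back to back, the jobs need 7 + 4 + 7 = 18 hours on the test cluster.
Since 18 ≤ 20, they fit within the window.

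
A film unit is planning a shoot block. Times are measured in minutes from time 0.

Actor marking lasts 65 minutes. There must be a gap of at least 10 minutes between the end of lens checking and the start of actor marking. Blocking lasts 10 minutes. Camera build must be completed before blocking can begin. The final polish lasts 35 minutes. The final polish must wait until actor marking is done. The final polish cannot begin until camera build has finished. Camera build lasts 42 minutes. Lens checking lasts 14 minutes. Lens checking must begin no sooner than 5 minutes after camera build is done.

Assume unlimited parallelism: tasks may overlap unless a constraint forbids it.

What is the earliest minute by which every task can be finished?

171

Nothing blocks camera build, so it runs from minute 0 to minute 42.
Blocking waits on camera build (finishes minute 42), so it starts at minute 42 and finishes at 42 + 10 = minute 52.
After camera build (finishes minute 42, plus 5-minute gap → minute 47), lens checking can start at minute 47 and finishes at minute 61.
Actor marking cannot begin until lens checking (finishes minute 61, plus 10-minute gap → minute 71). It runs from minute 71 to 71 + 65 = minute 136.
For the final polish: actor marking (finishes minute 136); camera build (finishes minute 42). Taking the maximum gives a start of minute 136, and it finishes at 136 + 35 = minute 171.
All tasks are finished once the last one completes. Finish times: Camera build at 42, Lens checking at 61, Blocking at 52, Actor marking at 136, The final polish at 171. The latest is minute 171.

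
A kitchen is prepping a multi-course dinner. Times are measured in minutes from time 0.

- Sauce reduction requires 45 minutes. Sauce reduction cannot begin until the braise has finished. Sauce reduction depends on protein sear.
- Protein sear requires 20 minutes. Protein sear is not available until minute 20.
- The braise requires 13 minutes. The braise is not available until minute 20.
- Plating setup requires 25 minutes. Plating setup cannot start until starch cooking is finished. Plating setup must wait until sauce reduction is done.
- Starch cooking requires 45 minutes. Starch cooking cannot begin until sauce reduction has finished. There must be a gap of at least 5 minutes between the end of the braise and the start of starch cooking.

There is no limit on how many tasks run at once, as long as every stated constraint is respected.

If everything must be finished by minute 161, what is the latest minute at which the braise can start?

33

Plating setup must finish by minute 161; it takes 25 minutes, so it must start by 161 − 25 = minute 136.
Starch cooking feeds into plating setup (must start by minute 136); so starch cooking must finish by minute 136 and therefore start by minute 91.
For sauce reduction: starch cooking (must start by minute 91); plating setup (must start by minute 136). The most restrictive is minute 91; with a 45-minute duration, sauce reduction must start by minute 46.
The braise feeds sauce reduction (must start by minute 46); starch cooking (must start by minute 91, minus 5-minute gap → minute 86). Taking the minimum, the braise must finish by minute 46 and start by 46 − 13 = minute 33.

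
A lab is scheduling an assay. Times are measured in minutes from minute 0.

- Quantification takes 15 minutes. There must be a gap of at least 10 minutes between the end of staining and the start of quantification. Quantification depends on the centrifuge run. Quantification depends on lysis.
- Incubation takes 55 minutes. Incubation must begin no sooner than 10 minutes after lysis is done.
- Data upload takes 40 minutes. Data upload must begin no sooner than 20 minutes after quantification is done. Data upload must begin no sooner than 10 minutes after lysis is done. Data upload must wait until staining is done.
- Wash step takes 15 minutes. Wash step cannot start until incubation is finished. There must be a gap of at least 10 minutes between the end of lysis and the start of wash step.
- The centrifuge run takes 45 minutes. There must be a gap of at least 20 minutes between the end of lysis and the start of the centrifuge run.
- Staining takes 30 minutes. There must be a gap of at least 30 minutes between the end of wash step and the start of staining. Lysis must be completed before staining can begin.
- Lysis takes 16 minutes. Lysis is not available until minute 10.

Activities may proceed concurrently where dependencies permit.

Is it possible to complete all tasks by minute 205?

Lysis waits on its own release at minute 10, so it starts at minute 10 and finishes at 10 + 16 = minute 26.
The centrifuge run waits on lysis (finishes minute 26, plus 20-minute gap → minute 46), so it starts at minute 46 and finishes at 46 + 45 = minute 91.
Incubation waits on lysis (finishes minute 26, plus 10-minute gap → minute 36), so it starts at minute 36 and finishes at 36 + 55 = minute 91.
Wash step has to wait for incubation (finishes minute 91); lysis (finishes minute 26, plus 10-minute gap → minute 36). The latest of these is minute 91, so wash step runs minute 91 to 91 + 15 = minute 106.
For staining: wash step (finishes minute 106, plus 30-minute gap → minute 136); lysis (finishes minute 26). Taking the maximum gives a start of minute 136, and it finishes at 136 + 30 = minute 166.
Quantification needs all of staining (finishes minute 166, plus 10-minute gap → minute 176); the centrifuge run (finishes minute 91); lysis (finishes minute 26). That puts its earliest start at minute 176; it finishes at 176 + 15 = minute 191.
Data upload needs all of quantification (finishes minute 191, plus 20-minute gap → minute 211); lysis (finishes minute 26, plus 10-minute gap → minute 36); staining (finishes minute 166). That puts its earliest start at minute 211; it finishes at 211 + 40 = minute 251.
The earliest everything can be done is minute 251, which is after the deadline of 205, so it is not possible.

No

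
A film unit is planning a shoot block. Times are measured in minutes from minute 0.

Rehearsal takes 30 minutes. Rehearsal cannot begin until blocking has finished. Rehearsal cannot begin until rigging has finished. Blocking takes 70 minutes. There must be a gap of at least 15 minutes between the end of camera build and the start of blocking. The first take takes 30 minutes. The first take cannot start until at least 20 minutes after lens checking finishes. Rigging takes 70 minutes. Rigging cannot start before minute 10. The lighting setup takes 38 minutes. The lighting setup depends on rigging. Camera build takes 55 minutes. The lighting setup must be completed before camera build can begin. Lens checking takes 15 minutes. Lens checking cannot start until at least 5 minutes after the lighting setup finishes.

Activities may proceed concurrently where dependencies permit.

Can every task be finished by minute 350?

Rigging waits on its own release at minute 10, so it starts at minute 10 and finishes at 10 + 70 = minute 80.
The lighting setup cannot begin until rigging (finishes minute 80). It runs from minute 80 to 80 + 38 = minute 118.
Lens checking waits on the lighting setup (finishes minute 118, plus 5-minute gap → minute 123), so it starts at minute 123 and finishes at 123 + 15 = minute 138.
After lens checking (finishes minute 138, plus 20-minute gap → minute 158), the first take can start at minute 158 and finishes at minute 188.
Camera build cannot begin until the lighting setup (finishes minute 118). It runs from minute 118 to 118 + 55 = minute 173.
After camera build (finishes minute 173, plus 15-minute gap → minute 188), blocking can start at minute 188 and finishes at minute 258.
Rehearsal has to wait for blocking (finishes minute 258); rigging (finishes minute 80). The latest of these is minute 258, so rehearsal runs minute 258 to 258 + 30 = minute 288.
Every task is finished by minute 288, which is no later than the deadline of 350, so the schedule is feasible.

Yes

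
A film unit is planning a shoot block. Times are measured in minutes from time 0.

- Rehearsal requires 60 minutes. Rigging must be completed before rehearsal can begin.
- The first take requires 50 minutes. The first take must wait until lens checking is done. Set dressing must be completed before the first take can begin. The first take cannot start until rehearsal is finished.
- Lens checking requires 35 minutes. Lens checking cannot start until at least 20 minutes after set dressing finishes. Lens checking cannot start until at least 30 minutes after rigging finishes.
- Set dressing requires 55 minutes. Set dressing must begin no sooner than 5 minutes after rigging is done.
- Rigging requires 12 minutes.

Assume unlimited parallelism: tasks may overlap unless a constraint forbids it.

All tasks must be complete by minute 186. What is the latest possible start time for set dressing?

To finish by minute 186, the first take (duration 50) must start no later than minute 136.
Since the first take (must start by minute 136) depends on it, lens checking must finish by minute 136. Backing off its 35-minute duration gives a latest start of minute 101.
Set dressing has several dependents: lens checking (must start by minute 101, minus 20-minute gap → minute 81); the first take (must start by minute 136). The earliest of those limits is minute 81, so set dressing must start by 81 − 55 = minute 26.

26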